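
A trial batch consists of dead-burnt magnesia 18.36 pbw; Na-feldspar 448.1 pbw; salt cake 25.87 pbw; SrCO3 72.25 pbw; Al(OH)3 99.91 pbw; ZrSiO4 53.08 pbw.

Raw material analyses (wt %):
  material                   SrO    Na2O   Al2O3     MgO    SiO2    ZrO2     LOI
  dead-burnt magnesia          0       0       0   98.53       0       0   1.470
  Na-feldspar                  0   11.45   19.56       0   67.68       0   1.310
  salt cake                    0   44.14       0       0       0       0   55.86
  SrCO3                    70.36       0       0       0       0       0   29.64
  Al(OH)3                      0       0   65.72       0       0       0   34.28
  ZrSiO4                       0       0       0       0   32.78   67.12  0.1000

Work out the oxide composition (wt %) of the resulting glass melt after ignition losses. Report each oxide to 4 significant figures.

All arithmetic maintains full float precision through the solve. Mid-chain values are shown, with 4-significant-digit rounding, at each printed step. A single rounding completes every reported number. The derived quantities (LOI, the totals, the yield, glass mass, six oxide percentages) are re-derived starting from the weights on 641.3 pbw of glass in full precision, as given in either problem or answer.
Oxide masses out of the charge:
  SrO: 72.25·0.7036 = 50.84 pbw
  Na2O: 448.1·0.1145 + 25.87·0.4414 = 62.73 pbw
  Al2O3: 448.1·0.1956 + 99.91·0.6572 = 153.3 pbw
  MgO: 18.36·0.9853 = 18.09 pbw
  SiO2: 448.1·0.6768 + 53.08·0.3278 = 320.7 pbw
  ZrO2: 53.08·0.6712 = 35.63 pbw
LOI: 18.36·0.01470 + 448.1·0.01310 + 25.87·0.5586 + 72.25·0.2964 + 99.91·0.3428 + 53.08·0.001000 = 76.31 pbw
Glass = total batch minus LOI = 717.6 − 76.31 = 641.3 pbw (the oxide masses sum to this)
wt % = oxide mass / glass mass × 100

Glass mass = 641.3 pbw (batch 717.6 − LOI 76.31).
Composition: SrO 7.927%, Na2O 9.782%, Al2O3 23.91%, MgO 2.821%, SiO2 50.01%, ZrO2 5.556%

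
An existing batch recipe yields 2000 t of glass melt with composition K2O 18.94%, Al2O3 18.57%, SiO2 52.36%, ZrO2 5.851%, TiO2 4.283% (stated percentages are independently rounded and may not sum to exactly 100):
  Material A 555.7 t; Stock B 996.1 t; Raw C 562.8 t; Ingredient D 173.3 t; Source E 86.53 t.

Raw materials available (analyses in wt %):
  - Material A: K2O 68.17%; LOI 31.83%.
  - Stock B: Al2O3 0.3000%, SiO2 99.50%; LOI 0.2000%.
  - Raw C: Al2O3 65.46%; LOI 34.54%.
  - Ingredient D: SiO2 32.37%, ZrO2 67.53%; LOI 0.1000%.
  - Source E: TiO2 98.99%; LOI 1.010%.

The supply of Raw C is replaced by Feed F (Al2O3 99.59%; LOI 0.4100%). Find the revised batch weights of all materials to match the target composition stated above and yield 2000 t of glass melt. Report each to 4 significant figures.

Rounding to four significant digits governs every working value as shown; all arithmetic carries full float precision from start to finish — each reported result takes a single rounding. Derived quantities are recomputed using the weight values per 2000 t of glass in full float precision (net glass mass, totals, the five compositions, the yield, LOI) as quoted within the question or the answer.
The oxide mass targets at 2000 t glass melt:
  K2O: 18.94% × 2000 = 378.8 t
  Al2O3: 18.57% × 2000 = 371.4 t
  SiO2: 52.36% × 2000 = 1047 t
  ZrO2: 5.851% × 2000 = 117.0 t
  TiO2: 4.283% × 2000 = 85.66 t
A balance pass over the oxides, on the weights just shown, at the basis given (sum by sum, the targets are met exact up to rounding of places):
  K2O: 555.7·0.6817 = 378.8 t (target 378.8 t)
  Al2O3: 996.1·0.003000 + 369.9·0.9959 = 371.4 t (target 371.4 t)
  SiO2: 996.1·0.9950 + 173.3·0.3237 = 1047 t (target 1047 t)
  ZrO2: 173.3·0.6753 = 117.0 t (target 117.0 t)
  TiO2: 86.53·0.9899 = 85.66 t (target 85.66 t)
Glass-mass sanity pass: batch total minus LOI = 2000 t (oxide target masses add up to 2000 t; the stated basis being 2000 t — a pure rounding effect).
Total batch = Σ batch = 2182 t; ignition loss, Σ(batch × LOI) = 181.4 t; yield, glass over the total, = 91.68%.

Revised batch per 2000 t glass melt:
  Material A: 555.7 t
  Stock B: 996.1 t
  Feed F: 369.9 t
  Ingredient D: 173.3 t
  Source E: 86.53 t
Total batch = 2182 t; LOI loss = 181.4 t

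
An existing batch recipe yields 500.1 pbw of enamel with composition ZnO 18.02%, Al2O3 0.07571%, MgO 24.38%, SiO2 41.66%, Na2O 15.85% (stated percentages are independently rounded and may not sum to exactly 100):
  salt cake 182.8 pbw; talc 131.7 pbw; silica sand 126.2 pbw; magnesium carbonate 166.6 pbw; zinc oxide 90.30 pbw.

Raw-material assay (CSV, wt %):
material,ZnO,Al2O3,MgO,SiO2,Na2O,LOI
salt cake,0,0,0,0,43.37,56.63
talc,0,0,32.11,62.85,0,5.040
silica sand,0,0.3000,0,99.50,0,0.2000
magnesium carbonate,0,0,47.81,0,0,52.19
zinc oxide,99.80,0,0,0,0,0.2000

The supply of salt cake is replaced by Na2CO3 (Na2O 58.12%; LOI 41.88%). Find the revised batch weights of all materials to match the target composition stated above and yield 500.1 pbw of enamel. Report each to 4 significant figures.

The intermediate values are printed rounded off to 4 significant digits in the printout; all arithmetic carries exact precision throughout. Each reported value takes a single rounding; all derived quantities (ignition loss, the totals, yield, five oxide percentages, net glass mass) are recomputed starting from the weights at 500.1 pbw of glass at full float precision as set out in problem or answer.
Per-oxide target masses for 500.1 pbw enamel:
  ZnO: 18.02% × 500.1 = 90.12 pbw
  Al2O3: 0.07571% × 500.1 = 0.3786 pbw
  MgO: 24.38% × 500.1 = 121.9 pbw
  SiO2: 41.66% × 500.1 = 208.3 pbw
  Na2O: 15.85% × 500.1 = 79.27 pbw
A balance pass over the oxides, applying the batch weights above, per the basis as stated (oxide sums agree with the targets up to rounding of the answer):
  ZnO: 90.30·0.9980 = 90.12 pbw (target 90.12 pbw)
  Al2O3: 126.2·0.003000 = 0.3786 pbw (target 0.3786 pbw)
  MgO: 131.7·0.3211 + 166.6·0.4781 = 121.9 pbw (target 121.9 pbw)
  SiO2: 131.7·0.6285 + 126.2·0.9950 = 208.3 pbw (target 208.3 pbw)
  Na2O: 136.4·0.5812 = 79.28 pbw (target 79.27 pbw)
The glass-mass cross-check: Σ batch − LOI loss = 500.1 pbw (targets for the oxides total 500.0 pbw; stated basis 500.1 pbw — any gap is answer rounding).
Total batch = Σ batch = 651.2 pbw; LOI removed, Σ of batch·LOI: 151.1 pbw; the yield ratio, glass ÷ batch: 76.79%.

Revised batch per 500.1 pbw enamel:
  Na2CO3: 136.4 pbw
  talc: 131.7 pbw
  silica sand: 126.2 pbw
  magnesium carbonate: 166.6 pbw
  zinc oxide: 90.30 pbw
Total batch = 651.2 pbw; LOI loss = 151.1 pbw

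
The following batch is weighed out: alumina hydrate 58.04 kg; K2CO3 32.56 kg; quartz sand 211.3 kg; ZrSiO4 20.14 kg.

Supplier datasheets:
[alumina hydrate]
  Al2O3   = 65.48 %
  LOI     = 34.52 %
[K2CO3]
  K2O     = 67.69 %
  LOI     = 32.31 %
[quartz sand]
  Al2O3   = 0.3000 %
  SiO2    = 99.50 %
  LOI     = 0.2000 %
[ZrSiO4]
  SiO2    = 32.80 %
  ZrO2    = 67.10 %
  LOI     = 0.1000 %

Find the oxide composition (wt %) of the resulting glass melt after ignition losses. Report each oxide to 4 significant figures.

Glass mass = 291.0 kg (batch 322.0 − LOI 31.00).
Composition: Al2O3 13.28%, SiO2 74.51%, ZrO2 4.643%, K2O 7.573%

Every computation maintains full float precision throughout. Intermediates are displayed (rounded to 4 significant figures) alongside each step — each reported figure is rounded exactly once; the derived quantities are computed using the weight values at 291.0 kg of glass in exact precision (the four compositions, ignition loss, totals, net glass mass, the yield) as written in problem or answer.
Per-oxide mass from batch:
  Al2O3: 58.04·0.6548 + 211.3·0.003000 = 38.64 kg
  SiO2: 211.3·0.9950 + 20.14·0.3280 = 216.8 kg
  ZrO2: 20.14·0.6710 = 13.51 kg
  K2O: 32.56·0.6769 = 22.04 kg
LOI: 58.04·0.3452 + 32.56·0.3231 + 211.3·0.002000 + 20.14·0.001000 = 31.00 kg
Glass mass = batch − LOI = 322.0 − 31.00 = 291.0 kg (matching Σ of the oxides)
wt %: oxide over glass, times 100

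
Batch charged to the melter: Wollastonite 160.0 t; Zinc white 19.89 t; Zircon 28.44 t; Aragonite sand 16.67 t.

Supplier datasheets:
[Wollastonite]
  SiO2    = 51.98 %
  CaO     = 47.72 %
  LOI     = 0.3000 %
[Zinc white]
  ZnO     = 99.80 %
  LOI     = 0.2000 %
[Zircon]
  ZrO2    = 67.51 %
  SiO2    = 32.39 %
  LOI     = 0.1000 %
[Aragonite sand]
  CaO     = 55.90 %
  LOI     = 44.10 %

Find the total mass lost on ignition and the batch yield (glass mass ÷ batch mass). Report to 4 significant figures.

LOI loss = 7.900 t; glass = 217.1 t; yield = 96.49%

All arithmetic holds exact precision at each step; working values are shown, rounded to four significant figures, as written; every reported value is rounded a single time; derived quantities (four oxide percentages, the yield, ignition loss, glass mass, the totals) are computed using the weight values on 217.1 t of glass at exact precision as written in problem or answer.
Material-by-material LOI:
  Wollastonite: 160.0 × 0.003000 = 0.4800 t
  Zinc white: 19.89 × 0.002000 = 0.03978 t
  Zircon: 28.44 × 0.001000 = 0.02844 t
  Aragonite sand: 16.67 × 0.4410 = 7.351 t
Total LOI = 7.900 t
Glass = batch − LOI = 225.0 − 7.900 = 217.1 t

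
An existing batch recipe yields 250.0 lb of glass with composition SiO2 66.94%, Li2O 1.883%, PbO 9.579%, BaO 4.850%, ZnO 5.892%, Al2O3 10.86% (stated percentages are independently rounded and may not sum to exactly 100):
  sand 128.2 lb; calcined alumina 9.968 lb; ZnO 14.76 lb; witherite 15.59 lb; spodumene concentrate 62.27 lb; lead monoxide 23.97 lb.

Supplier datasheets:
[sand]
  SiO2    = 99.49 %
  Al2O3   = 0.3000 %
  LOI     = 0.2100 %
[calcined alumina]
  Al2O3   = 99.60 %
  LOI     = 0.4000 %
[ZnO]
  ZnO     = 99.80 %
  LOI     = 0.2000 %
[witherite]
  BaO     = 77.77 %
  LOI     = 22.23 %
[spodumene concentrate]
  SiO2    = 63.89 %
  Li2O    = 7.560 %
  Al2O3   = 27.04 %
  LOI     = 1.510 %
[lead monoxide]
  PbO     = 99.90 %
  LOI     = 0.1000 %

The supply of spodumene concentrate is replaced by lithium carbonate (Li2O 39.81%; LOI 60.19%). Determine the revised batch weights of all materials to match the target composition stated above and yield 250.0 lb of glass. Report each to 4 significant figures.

Each numeric step runs at exact precision through every step. Working values are shown rounded to 4 significant figures in the working — exactly one rounding is applied to every reported number. The derived quantities (the six compositions, the totals, LOI, glass mass, the yield) are computed from the batch weights for 250.0 lb of glass in full float precision as written in the question or the answer.
Target masses of each oxide per 250.0 lb glass:
  SiO2: 66.94% × 250.0 = 167.4 lb
  Li2O: 1.883% × 250.0 = 4.708 lb
  PbO: 9.579% × 250.0 = 23.95 lb
  BaO: 4.850% × 250.0 = 12.12 lb
  ZnO: 5.892% × 250.0 = 14.73 lb
  Al2O3: 10.86% × 250.0 = 27.15 lb
Checking each oxide sum per the reported batch figures, relative to the basis at hand (target by target, the sums agree inside rounding margins):
  SiO2: 168.2·0.9949 = 167.3 lb (target 167.4 lb)
  Li2O: 11.82·0.3981 = 4.706 lb (target 4.708 lb)
  PbO: 23.97·0.9990 = 23.95 lb (target 23.95 lb)
  BaO: 15.59·0.7777 = 12.12 lb (target 12.12 lb)
  ZnO: 14.76·0.9980 = 14.73 lb (target 14.73 lb)
  Al2O3: 168.2·0.003000 + 26.75·0.9960 = 27.15 lb (target 27.15 lb)
Mass balance on the glass: Σ batch − LOI loss = 250.0 lb (per-oxide target masses sum to 250.0 lb; versus the stated basis of 250.0 lb — any gap is answer rounding).
Total batch = Σ batch = 261.1 lb; Σ batch·LOI gives LOI loss = 11.09 lb; yield = glass ÷ total batch = 95.75%.

Revised batch per 250.0 lb glass:
  sand: 168.2 lb
  calcined alumina: 26.75 lb
  ZnO: 14.76 lb
  witherite: 15.59 lb
  lithium carbonate: 11.82 lb
  lead monoxide: 23.97 lb
Total batch = 261.1 lb; LOI loss = 11.09 lb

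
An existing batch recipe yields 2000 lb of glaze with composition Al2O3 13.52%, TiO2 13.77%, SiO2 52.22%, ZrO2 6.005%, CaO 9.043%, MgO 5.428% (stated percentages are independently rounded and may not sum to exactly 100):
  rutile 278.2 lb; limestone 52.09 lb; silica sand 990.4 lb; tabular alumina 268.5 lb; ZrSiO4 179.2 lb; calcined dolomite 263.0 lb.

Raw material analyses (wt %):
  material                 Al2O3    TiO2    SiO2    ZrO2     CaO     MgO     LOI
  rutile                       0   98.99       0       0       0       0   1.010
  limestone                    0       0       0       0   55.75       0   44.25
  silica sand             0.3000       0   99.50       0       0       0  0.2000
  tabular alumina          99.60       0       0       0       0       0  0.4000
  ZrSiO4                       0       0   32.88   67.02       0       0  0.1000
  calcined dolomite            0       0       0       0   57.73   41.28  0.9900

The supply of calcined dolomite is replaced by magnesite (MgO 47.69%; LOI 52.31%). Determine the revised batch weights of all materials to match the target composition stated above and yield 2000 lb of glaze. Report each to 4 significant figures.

Intermediates appear with 4-significant-figure rounding between the steps — the working math runs at exact precision in all steps — each reported figure is rounded once only. The derived quantities are re-derived using the weight values for 2000 lb of glass in exact precision (the six compositions, the yield, LOI, net glass mass, the totals), as they appear in the question or the answer.
Target oxide masses per 2000 lb glaze:
  Al2O3: 13.52% × 2000 = 270.4 lb
  TiO2: 13.77% × 2000 = 275.4 lb
  SiO2: 52.22% × 2000 = 1044 lb
  ZrO2: 6.005% × 2000 = 120.1 lb
  CaO: 9.043% × 2000 = 180.9 lb
  MgO: 5.428% × 2000 = 108.6 lb
Balance tally, oxide-wise, given the weights on record, per the basis as stated (summed amounts equal target values within answer rounding):
  Al2O3: 990.4·0.003000 + 268.5·0.9960 = 270.4 lb (target 270.4 lb)
  TiO2: 278.2·0.9899 = 275.4 lb (target 275.4 lb)
  SiO2: 990.4·0.9950 + 179.2·0.3288 = 1044 lb (target 1044 lb)
  ZrO2: 179.2·0.6702 = 120.1 lb (target 120.1 lb)
  CaO: 324.4·0.5575 = 180.9 lb (target 180.9 lb)
  MgO: 227.6·0.4769 = 108.5 lb (target 108.6 lb)
Consistency of the glass mass: total batch − LOI = 2000 lb (per-oxide target masses sum to 2000 lb; basis as stated: 2000 lb — a pure rounding effect).
Total batch = Σ batch = 2268 lb; LOI removed, Σ of batch·LOI: 268.6 lb; yield = glass ÷ total batch = 88.16%.

Revised batch per 2000 lb glaze:
  rutile: 278.2 lb
  limestone: 324.4 lb
  silica sand: 990.4 lb
  tabular alumina: 268.5 lb
  ZrSiO4: 179.2 lb
  magnesite: 227.6 lb
Total batch = 2268 lb; LOI loss = 268.6 lb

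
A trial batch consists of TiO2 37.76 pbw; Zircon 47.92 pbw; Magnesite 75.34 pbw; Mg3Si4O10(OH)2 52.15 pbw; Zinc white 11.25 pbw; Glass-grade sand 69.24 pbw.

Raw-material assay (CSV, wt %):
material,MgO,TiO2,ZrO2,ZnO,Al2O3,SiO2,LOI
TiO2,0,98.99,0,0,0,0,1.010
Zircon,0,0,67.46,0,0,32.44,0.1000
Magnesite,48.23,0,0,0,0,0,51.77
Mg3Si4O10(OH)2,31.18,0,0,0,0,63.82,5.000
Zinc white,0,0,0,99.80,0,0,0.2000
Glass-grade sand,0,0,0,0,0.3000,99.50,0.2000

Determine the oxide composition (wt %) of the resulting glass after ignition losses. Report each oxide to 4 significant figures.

Glass mass = 251.5 pbw (batch 293.7 − LOI 42.20).
Composition: MgO 20.92%, TiO2 14.86%, ZrO2 12.86%, ZnO 4.465%, Al2O3 0.08261%, SiO2 46.82%

Values along the way are displayed rounded to four significant figures across the worked steps. Every computation holds full precision at each step. Every reported value is rounded just once. All derived quantities, including the yield, six oxide percentages, glass mass, ignition loss, totals, are computed from the weighed amounts per 251.5 pbw of glass at full float precision exactly as printed in the problem or the answer.
Delivered oxide masses:
  MgO: 75.34·0.4823 + 52.15·0.3118 = 52.60 pbw
  TiO2: 37.76·0.9899 = 37.38 pbw
  ZrO2: 47.92·0.6746 = 32.33 pbw
  ZnO: 11.25·0.9980 = 11.23 pbw
  Al2O3: 69.24·0.003000 = 0.2077 pbw
  SiO2: 47.92·0.3244 + 52.15·0.6382 + 69.24·0.9950 = 117.7 pbw
LOI: 37.76·0.01010 + 47.92·0.001000 + 75.34·0.5177 + 52.15·0.05000 + 11.25·0.002000 + 69.24·0.002000 = 42.20 pbw
Net of LOI, the glass mass = 293.7 − 42.20 = 251.5 pbw (equal to the oxide-mass sum)
percent share: oxide ÷ glass, ×100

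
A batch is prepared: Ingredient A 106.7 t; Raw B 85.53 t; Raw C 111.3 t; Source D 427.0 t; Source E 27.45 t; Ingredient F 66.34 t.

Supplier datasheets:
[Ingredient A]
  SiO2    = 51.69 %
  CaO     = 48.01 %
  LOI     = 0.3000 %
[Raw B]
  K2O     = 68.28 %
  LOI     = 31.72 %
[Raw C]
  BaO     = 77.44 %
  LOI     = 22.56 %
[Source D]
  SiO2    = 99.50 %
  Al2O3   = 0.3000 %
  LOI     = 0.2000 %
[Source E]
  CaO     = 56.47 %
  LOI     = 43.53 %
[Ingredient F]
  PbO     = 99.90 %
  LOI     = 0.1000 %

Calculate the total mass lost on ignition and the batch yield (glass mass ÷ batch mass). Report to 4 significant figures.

LOI loss = 65.43 t; glass = 758.9 t; yield = 92.06%

In-progress results are printed rounded off to 4 significant digits in the printout. Every computation keeps exact precision in all steps — each reported figure is rounded only once. All derived quantities, which include LOI, the yield, totals, net glass mass, the six compositions, are carried at exact precision, as set out in the problem or answer text, from the weighed amounts per 758.9 t of glass.
Per-material ignition loss:
  Ingredient A: 106.7 × 0.003000 = 0.3201 t
  Raw B: 85.53 × 0.3172 = 27.13 t
  Raw C: 111.3 × 0.2256 = 25.11 t
  Source D: 427.0 × 0.002000 = 0.8540 t
  Source E: 27.45 × 0.4353 = 11.95 t
  Ingredient F: 66.34 × 0.001000 = 0.06634 t
Total LOI = 65.43 t
Glass = batch − LOI = 824.3 − 65.43 = 758.9 t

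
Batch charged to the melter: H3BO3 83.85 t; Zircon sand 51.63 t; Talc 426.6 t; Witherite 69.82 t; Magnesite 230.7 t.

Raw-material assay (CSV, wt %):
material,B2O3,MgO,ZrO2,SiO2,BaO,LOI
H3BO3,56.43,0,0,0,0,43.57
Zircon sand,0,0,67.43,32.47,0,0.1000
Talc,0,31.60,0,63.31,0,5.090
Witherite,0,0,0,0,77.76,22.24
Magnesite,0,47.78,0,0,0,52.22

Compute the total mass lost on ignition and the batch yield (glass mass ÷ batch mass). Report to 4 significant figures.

LOI loss = 194.3 t; glass = 668.3 t; yield = 77.48%

In-progress results are displayed rounded to four significant digits alongside each step — all internal work carries exact precision end to end — each reported number takes just one rounding; derived quantities (net glass mass, the five compositions, the totals, yield, LOI) are computed from the batch weights on 668.3 t of glass at full float precision as given in problem or answer.
Loss on ignition, line by line:
  H3BO3: 83.85 × 0.4357 = 36.53 t
  Zircon sand: 51.63 × 0.001000 = 0.05163 t
  Talc: 426.6 × 0.05090 = 21.71 t
  Witherite: 69.82 × 0.2224 = 15.53 t
  Magnesite: 230.7 × 0.5222 = 120.5 t
Total LOI = 194.3 t
Glass = batch − LOI = 862.6 − 194.3 = 668.3 t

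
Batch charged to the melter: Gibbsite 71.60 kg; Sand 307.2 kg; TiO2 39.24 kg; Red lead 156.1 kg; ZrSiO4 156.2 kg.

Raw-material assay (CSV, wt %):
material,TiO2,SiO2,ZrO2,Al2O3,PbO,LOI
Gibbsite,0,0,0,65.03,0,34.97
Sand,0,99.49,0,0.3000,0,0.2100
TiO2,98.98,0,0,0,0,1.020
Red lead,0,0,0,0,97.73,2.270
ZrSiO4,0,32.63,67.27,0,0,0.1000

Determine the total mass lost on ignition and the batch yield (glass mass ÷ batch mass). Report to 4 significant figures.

Values along the way appear, with 4-significant-digit rounding, within the worked lines; all internal work keeps full precision in all steps — each reported value is rounded exactly once; all derived quantities are recomputed from the batch weights for 700.6 kg of glass at exact precision (the yield, LOI, totals, glass mass, five oxide percentages), exactly as printed in either problem or answer.
LOI of each material in turn:
  Gibbsite: 71.60 × 0.3497 = 25.04 kg
  Sand: 307.2 × 0.002100 = 0.6451 kg
  TiO2: 39.24 × 0.01020 = 0.4002 kg
  Red lead: 156.1 × 0.02270 = 3.543 kg
  ZrSiO4: 156.2 × 0.001000 = 0.1562 kg
Total LOI = 29.78 kg
Glass = batch − LOI = 730.3 − 29.78 = 700.6 kg

LOI loss = 29.78 kg; glass = 700.6 kg; yield = 95.92%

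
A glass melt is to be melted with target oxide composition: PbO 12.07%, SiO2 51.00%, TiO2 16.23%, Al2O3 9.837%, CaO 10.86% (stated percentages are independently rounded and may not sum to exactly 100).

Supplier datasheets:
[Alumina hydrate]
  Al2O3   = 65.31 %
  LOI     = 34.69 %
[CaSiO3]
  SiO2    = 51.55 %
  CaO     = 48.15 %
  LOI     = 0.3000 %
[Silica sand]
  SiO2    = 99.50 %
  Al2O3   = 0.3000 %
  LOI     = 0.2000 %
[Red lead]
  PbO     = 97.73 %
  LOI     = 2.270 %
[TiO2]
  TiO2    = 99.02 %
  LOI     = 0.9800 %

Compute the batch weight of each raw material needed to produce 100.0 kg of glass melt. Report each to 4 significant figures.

All arithmetic maintains full float precision end to end; intermediates are printed rounded off to 4 significant figures at each printed step; exactly one rounding lands on each reported figure — the derived quantities (the five compositions, net glass mass, the totals, LOI, the yield) are carried in exact precision starting from the weights on 100.0 kg of glass, exactly as printed in the question or the answer.
Oxide-by-oxide targets in 100.0 kg glass melt:
  PbO: 12.07% × 100.0 = 12.07 kg
  SiO2: 51.00% × 100.0 = 51.00 kg
  TiO2: 16.23% × 100.0 = 16.23 kg
  Al2O3: 9.837% × 100.0 = 9.837 kg
  CaO: 10.86% × 100.0 = 10.86 kg
Checking each oxide sum per the reported batch figures, under the basis named above (every target is met by its sum exact up to rounding of places):
  PbO: 12.35·0.9773 = 12.07 kg (target 12.07 kg)
  SiO2: 22.55·0.5155 + 39.57·0.9950 = 51.00 kg (target 51.00 kg)
  TiO2: 16.39·0.9902 = 16.23 kg (target 16.23 kg)
  Al2O3: 14.88·0.6531 + 39.57·0.003000 = 9.837 kg (target 9.837 kg)
  CaO: 22.55·0.4815 = 10.86 kg (target 10.86 kg)
Auditing the glass mass value: total batch − LOI = 99.99 kg (per-oxide target masses sum to 100.0 kg; against the stated basis, 100.0 kg — deltas are rounding alone).
Total batch = Σ batch = 105.7 kg; loss to ignition Σ batch·LOI = 5.750 kg; yield, glass over the total, = 94.56%.

Batch per 100.0 kg glass melt:
  Alumina hydrate: 14.88 kg
  CaSiO3: 22.55 kg
  Silica sand: 39.57 kg
  Red lead: 12.35 kg
  TiO2: 16.39 kg
Total batch = 105.7 kg; LOI loss = 5.750 kg; yield = 94.56%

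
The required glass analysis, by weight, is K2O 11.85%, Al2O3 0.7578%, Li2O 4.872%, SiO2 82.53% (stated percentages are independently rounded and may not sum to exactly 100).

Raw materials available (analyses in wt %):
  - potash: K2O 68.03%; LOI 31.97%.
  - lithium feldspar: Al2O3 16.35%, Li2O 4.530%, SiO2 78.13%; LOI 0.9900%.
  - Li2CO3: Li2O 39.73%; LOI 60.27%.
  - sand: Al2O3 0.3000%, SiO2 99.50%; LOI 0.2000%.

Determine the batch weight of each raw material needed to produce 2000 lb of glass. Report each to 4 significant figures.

Batch per 2000 lb glass:
  potash: 348.4 lb
  lithium feldspar: 63.17 lb
  Li2CO3: 238.1 lb
  sand: 1609 lb
Total batch = 2259 lb; LOI loss = 258.7 lb; yield = 88.55%

Every computation holds full float precision in every operation; in-progress results are displayed (rounded to 4 significant figures) in the working; each reported result is rounded just once. All derived quantities, including net glass mass, the totals, the yield, ignition loss, four oxide percentages, are recomputed using the weight values at 2000 lb of glass in full float precision, as they appear in problem or answer.
Per-oxide target masses for 2000 lb glass:
  K2O: 11.85% × 2000 = 237.0 lb
  Al2O3: 0.7578% × 2000 = 15.16 lb
  Li2O: 4.872% × 2000 = 97.44 lb
  SiO2: 82.53% × 2000 = 1651 lb
Checking each oxide sum working from each reported weight, relative to the basis at hand (target by target, the sums agree given rounding of the digits):
  K2O: 348.4·0.6803 = 237.0 lb (target 237.0 lb)
  Al2O3: 63.17·0.1635 + 1609·0.003000 = 15.16 lb (target 15.16 lb)
  Li2O: 63.17·0.04530 + 238.1·0.3973 = 97.46 lb (target 97.44 lb)
  SiO2: 63.17·0.7813 + 1609·0.9950 = 1650 lb (target 1651 lb)
The glass-mass cross-check: Σ batch − LOI loss = 2000 lb (summing oxide targets gives 2000 lb; with the basis standing at 2000 lb — a pure rounding effect).
Batch grand total — Σ batch = 2259 lb; LOI loss = Σ batch·LOI = 258.7 lb; the yield ratio, glass ÷ batch: 88.55%.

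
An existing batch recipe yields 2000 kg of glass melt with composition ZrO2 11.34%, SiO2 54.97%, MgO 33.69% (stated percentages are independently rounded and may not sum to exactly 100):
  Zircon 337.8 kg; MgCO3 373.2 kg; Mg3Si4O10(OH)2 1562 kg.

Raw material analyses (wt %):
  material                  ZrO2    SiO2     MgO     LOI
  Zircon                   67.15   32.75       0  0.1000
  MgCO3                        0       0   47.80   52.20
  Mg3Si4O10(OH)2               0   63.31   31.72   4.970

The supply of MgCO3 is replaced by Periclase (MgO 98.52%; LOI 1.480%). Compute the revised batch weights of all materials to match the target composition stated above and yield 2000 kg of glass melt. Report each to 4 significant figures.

Revised batch per 2000 kg glass melt:
  Zircon: 337.8 kg
  Periclase: 181.1 kg
  Mg3Si4O10(OH)2: 1562 kg
Total batch = 2081 kg; LOI loss = 80.65 kg

Every computation holds exact precision end to end. Intermediates are shown, rounded to 4 significant figures, as written. A single rounding yields each reported result; derived quantities, including LOI, the three compositions, the totals, yield, glass mass, are recomputed using the weight values on 2000 kg of glass in full float precision precisely as stated by the problem or the answer.
Oxide-by-oxide targets in 2000 kg glass melt:
  ZrO2: 11.34% × 2000 = 226.8 kg
  SiO2: 54.97% × 2000 = 1099 kg
  MgO: 33.69% × 2000 = 673.8 kg
Mass-balance tally per oxide from the weights as reported, at the basis given (sums match the target masses exact up to rounding of places):
  ZrO2: 337.8·0.6715 = 226.8 kg (target 226.8 kg)
  SiO2: 337.8·0.3275 + 1562·0.6331 = 1100 kg (target 1099 kg)
  MgO: 181.1·0.9852 + 1562·0.3172 = 673.9 kg (target 673.8 kg)
Mass balance on the glass: batch total minus LOI = 2000 kg (the Σ of target masses is 2000 kg; stated basis 2000 kg — differing by rounding only).
Total batch = Σ batch = 2081 kg; LOI removed, Σ of batch·LOI: 80.65 kg; as yield: glass ÷ batch → 96.12%.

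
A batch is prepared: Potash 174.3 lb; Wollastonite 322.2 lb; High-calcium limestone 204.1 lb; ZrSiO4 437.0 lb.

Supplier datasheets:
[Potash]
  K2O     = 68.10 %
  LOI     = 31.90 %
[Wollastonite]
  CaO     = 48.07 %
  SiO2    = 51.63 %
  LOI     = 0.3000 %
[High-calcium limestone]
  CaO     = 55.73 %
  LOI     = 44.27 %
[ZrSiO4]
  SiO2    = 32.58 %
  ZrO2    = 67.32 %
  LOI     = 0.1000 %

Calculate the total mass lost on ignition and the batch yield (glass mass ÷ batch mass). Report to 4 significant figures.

LOI loss = 147.4 lb; glass = 990.2 lb; yield = 87.05%

In-progress results appear rounded to four significant digits when written out. Every computation carries full float precision throughout. Every reported figure is rounded once only — all derived quantities, which include LOI, glass mass, the four compositions, totals, yield, are computed in full precision, as written in problem or answer, from the weighed amounts per 990.2 lb of glass.
LOI of each material in turn:
  Potash: 174.3 × 0.3190 = 55.60 lb
  Wollastonite: 322.2 × 0.003000 = 0.9666 lb
  High-calcium limestone: 204.1 × 0.4427 = 90.36 lb
  ZrSiO4: 437.0 × 0.001000 = 0.4370 lb
Total LOI = 147.4 lb
Glass = batch − LOI = 1138 − 147.4 = 990.2 lb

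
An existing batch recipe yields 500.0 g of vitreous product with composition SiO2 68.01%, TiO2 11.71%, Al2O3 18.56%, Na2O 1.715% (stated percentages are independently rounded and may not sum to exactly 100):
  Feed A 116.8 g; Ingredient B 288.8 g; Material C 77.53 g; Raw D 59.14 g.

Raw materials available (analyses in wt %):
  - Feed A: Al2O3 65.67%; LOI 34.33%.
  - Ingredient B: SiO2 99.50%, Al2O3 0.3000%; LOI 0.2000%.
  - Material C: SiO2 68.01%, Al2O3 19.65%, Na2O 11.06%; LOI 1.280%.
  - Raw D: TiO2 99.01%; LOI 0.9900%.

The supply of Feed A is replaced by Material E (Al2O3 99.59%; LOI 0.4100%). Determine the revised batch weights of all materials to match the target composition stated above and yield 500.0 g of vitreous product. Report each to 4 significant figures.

Revised batch per 500.0 g vitreous product:
  Material E: 77.01 g
  Ingredient B: 288.8 g
  Material C: 77.53 g
  Raw D: 59.14 g
Total batch = 502.5 g; LOI loss = 2.471 g

The whole derivation runs at exact precision in all steps — in-progress results appear, rounded to 4 significant digits, in the working. Every reported number carries a single rounding; the derived quantities, which include totals, yield, the four compositions, ignition loss, glass mass, are computed in full precision, as they appear in question or answer, starting from the weights at 500.0 g of glass.
Target oxide masses per 500.0 g vitreous product:
  SiO2: 68.01% × 500.0 = 340.0 g
  TiO2: 11.71% × 500.0 = 58.55 g
  Al2O3: 18.56% × 500.0 = 92.80 g
  Na2O: 1.715% × 500.0 = 8.575 g
Per-oxide balance check applying the batch weights above, relative to the basis at hand (every target is met by its sum once rounding is allowed for):
  SiO2: 288.8·0.9950 + 77.53·0.6801 = 340.1 g (target 340.0 g)
  TiO2: 59.14·0.9901 = 58.55 g (target 58.55 g)
  Al2O3: 77.01·0.9959 + 288.8·0.003000 + 77.53·0.1965 = 92.80 g (target 92.80 g)
  Na2O: 77.53·0.1106 = 8.575 g (target 8.575 g)
Glass-mass closure: the batch minus its LOI: 500.0 g (oxide target masses add up to 500.0 g; with the basis standing at 500.0 g — rounding explains the deltas).
Batch total: Σ batch = 502.5 g; the LOI term Σ batch·LOI equals 2.471 g; yield, glass over the total, = 99.51%.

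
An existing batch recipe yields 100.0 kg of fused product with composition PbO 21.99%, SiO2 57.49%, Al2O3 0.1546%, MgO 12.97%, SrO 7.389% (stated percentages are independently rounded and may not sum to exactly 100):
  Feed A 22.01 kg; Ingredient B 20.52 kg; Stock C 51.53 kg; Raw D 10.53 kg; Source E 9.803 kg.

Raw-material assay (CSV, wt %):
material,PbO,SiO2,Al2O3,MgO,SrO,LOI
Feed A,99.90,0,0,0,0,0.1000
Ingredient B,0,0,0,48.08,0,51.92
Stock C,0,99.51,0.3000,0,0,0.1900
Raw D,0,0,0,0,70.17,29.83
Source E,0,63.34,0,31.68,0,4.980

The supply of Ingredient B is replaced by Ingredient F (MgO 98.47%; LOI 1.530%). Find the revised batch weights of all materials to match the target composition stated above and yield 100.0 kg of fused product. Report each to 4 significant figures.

Full float precision is maintained at all times. Mid-chain values are printed rounded to 4 significant figures as written — every reported figure is rounded just once. All derived quantities are recomputed starting from the weights for 100.0 kg of glass at full precision (ignition loss, five oxide percentages, totals, the yield, glass mass), as set out in the problem or the answer.
Oxide mass targets, per 100.0 kg fused product:
  PbO: 21.99% × 100.0 = 21.99 kg
  SiO2: 57.49% × 100.0 = 57.49 kg
  Al2O3: 0.1546% × 100.0 = 0.1546 kg
  MgO: 12.97% × 100.0 = 12.97 kg
  SrO: 7.389% × 100.0 = 7.389 kg
Per-oxide balance check applying the batch weights above, relative to the basis at hand (each sum matches its target mass exact up to rounding of places):
  PbO: 22.01·0.9990 = 21.99 kg (target 21.99 kg)
  SiO2: 51.53·0.9951 + 9.803·0.6334 = 57.49 kg (target 57.49 kg)
  Al2O3: 51.53·0.003000 = 0.1546 kg (target 0.1546 kg)
  MgO: 10.02·0.9847 + 9.803·0.3168 = 12.97 kg (target 12.97 kg)
  SrO: 10.53·0.7017 = 7.389 kg (target 7.389 kg)
Consistency of the glass mass: total charge less LOI = 99.99 kg (the targets, summed, come to 99.99 kg; with the basis standing at 100.0 kg — rounding explains the deltas).
Whole-batch sum: Σ batch = 103.9 kg; loss to ignition Σ batch·LOI = 3.903 kg; yield, glass over the total, = 96.24%.

Revised batch per 100.0 kg fused product:
  Feed A: 22.01 kg
  Ingredient F: 10.02 kg
  Stock C: 51.53 kg
  Raw D: 10.53 kg
  Source E: 9.803 kg
Total batch = 103.9 kg; LOI loss = 3.903 kg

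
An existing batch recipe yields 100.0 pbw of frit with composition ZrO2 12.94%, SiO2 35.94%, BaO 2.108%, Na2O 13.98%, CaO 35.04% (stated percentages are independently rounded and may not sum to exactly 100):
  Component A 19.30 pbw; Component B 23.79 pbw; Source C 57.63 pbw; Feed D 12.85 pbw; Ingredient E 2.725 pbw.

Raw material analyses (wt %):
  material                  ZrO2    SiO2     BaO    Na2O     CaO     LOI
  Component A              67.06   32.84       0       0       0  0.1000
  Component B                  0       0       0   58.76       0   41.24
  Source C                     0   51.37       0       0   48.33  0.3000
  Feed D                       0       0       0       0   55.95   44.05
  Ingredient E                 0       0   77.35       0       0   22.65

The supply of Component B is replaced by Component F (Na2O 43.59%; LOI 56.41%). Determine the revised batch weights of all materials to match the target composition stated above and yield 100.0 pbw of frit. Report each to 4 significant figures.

Values along the way are shown (rounded to 4 significant figures) between the steps. The whole derivation carries full float precision in all steps — every reported number undergoes a single rounding — derived quantities, including yield, ignition loss, net glass mass, the five compositions, the totals, are re-derived from the batch weights on 100.0 pbw of glass in exact precision as quoted within the problem or answer text.
Oxide mass targets, per 100.0 pbw frit:
  ZrO2: 12.94% × 100.0 = 12.94 pbw
  SiO2: 35.94% × 100.0 = 35.94 pbw
  BaO: 2.108% × 100.0 = 2.108 pbw
  Na2O: 13.98% × 100.0 = 13.98 pbw
  CaO: 35.04% × 100.0 = 35.04 pbw
Checking each oxide sum per the reported batch figures, on the stated basis (target by target, the sums agree net of answer rounding effects):
  ZrO2: 19.30·0.6706 = 12.94 pbw (target 12.94 pbw)
  SiO2: 19.30·0.3284 + 57.63·0.5137 = 35.94 pbw (target 35.94 pbw)
  BaO: 2.725·0.7735 = 2.108 pbw (target 2.108 pbw)
  Na2O: 32.07·0.4359 = 13.98 pbw (target 13.98 pbw)
  CaO: 57.63·0.4833 + 12.85·0.5595 = 35.04 pbw (target 35.04 pbw)
Glass-mass sanity pass: whole batch net of LOI = 100.0 pbw (per-oxide target masses sum to 100.0 pbw; with the basis standing at 100.0 pbw — gaps are rounding artifacts).
Batch grand total — Σ batch = 124.6 pbw; LOI loss = Σ batch·LOI = 24.56 pbw; yield: glass divided by total = 80.28%.

Revised batch per 100.0 pbw frit:
  Component A: 19.30 pbw
  Component F: 32.07 pbw
  Source C: 57.63 pbw
  Feed D: 12.85 pbw
  Ingredient E: 2.725 pbw
Total batch = 124.6 pbw; LOI loss = 24.56 pbw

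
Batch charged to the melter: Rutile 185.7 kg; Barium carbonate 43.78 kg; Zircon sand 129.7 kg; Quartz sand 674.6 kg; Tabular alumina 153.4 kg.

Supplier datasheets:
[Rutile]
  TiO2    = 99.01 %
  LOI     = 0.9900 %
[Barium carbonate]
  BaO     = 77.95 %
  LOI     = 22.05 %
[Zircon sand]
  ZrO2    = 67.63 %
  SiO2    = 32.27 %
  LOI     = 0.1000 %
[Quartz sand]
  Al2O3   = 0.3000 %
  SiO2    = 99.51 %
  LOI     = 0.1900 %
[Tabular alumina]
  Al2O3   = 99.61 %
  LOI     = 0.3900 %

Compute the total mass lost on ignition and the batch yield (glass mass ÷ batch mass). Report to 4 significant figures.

Mid-chain values appear, with 4-significant-figure rounding, at each printed step. Exact precision is maintained through every step — a single rounding completes each reported number — derived quantities are recomputed from the weighed amounts on 1174 kg of glass in exact precision (LOI, the five compositions, glass mass, yield, the totals) as set out in the problem or answer text.
Material-by-material LOI:
  Rutile: 185.7 × 0.009900 = 1.838 kg
  Barium carbonate: 43.78 × 0.2205 = 9.653 kg
  Zircon sand: 129.7 × 0.001000 = 0.1297 kg
  Quartz sand: 674.6 × 0.001900 = 1.282 kg
  Tabular alumina: 153.4 × 0.003900 = 0.5983 kg
Total LOI = 13.50 kg
Glass = batch − LOI = 1187 − 13.50 = 1174 kg

LOI loss = 13.50 kg; glass = 1174 kg; yield = 98.86%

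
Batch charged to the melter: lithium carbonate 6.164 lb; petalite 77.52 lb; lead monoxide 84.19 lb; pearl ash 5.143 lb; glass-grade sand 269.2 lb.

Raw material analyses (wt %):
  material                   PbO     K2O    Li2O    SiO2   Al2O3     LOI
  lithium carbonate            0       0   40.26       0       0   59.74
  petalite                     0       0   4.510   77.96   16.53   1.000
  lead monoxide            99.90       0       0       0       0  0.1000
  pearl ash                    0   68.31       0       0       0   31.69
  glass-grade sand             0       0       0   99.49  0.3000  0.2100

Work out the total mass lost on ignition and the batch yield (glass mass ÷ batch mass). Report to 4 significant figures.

All arithmetic runs at full precision through every step. Working values are printed rounded to 4 significant figures in the working. Exactly one rounding is applied to every reported number. Derived quantities, which include the yield, five oxide percentages, ignition loss, totals, glass mass, are computed at full float precision, exactly as printed in the problem or the answer, starting from the weights on 435.5 lb of glass.
Per-material ignition loss:
  lithium carbonate: 6.164 × 0.5974 = 3.682 lb
  petalite: 77.52 × 0.01000 = 0.7752 lb
  lead monoxide: 84.19 × 0.001000 = 0.08419 lb
  pearl ash: 5.143 × 0.3169 = 1.630 lb
  glass-grade sand: 269.2 × 0.002100 = 0.5653 lb
Total LOI = 6.737 lb
Glass = batch − LOI = 442.2 − 6.737 = 435.5 lb

LOI loss = 6.737 lb; glass = 435.5 lb; yield = 98.48%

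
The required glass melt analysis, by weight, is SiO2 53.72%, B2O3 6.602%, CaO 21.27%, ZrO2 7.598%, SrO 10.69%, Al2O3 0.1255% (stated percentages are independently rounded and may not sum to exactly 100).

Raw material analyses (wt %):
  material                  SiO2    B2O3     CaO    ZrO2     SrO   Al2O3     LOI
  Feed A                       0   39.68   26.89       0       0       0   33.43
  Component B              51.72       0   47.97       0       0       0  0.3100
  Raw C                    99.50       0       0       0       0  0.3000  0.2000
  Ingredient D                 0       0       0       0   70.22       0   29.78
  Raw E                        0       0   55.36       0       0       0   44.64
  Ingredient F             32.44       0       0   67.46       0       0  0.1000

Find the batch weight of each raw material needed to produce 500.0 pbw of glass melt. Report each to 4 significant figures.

The intermediate values are displayed with 4-significant-digit rounding between the steps. Every computation holds full precision at every stage. Exactly one rounding goes into every reported result. All derived quantities (the totals, net glass mass, the six compositions, LOI, yield) are recomputed in full precision from the batch weights at 500.0 pbw of glass, as set out in problem or answer.
Oxide-by-oxide targets in 500.0 pbw glass melt:
  SiO2: 53.72% × 500.0 = 268.6 pbw
  B2O3: 6.602% × 500.0 = 33.01 pbw
  CaO: 21.27% × 500.0 = 106.4 pbw
  ZrO2: 7.598% × 500.0 = 37.99 pbw
  SrO: 10.69% × 500.0 = 53.45 pbw
  Al2O3: 0.1255% × 500.0 = 0.6275 pbw
Checking each oxide sum given the weights on record, for the quoted basis mass (sum by sum, the targets are met given rounding of the digits):
  SiO2: 81.61·0.5172 + 209.2·0.9950 + 56.31·0.3244 = 268.6 pbw (target 268.6 pbw)
  B2O3: 83.19·0.3968 = 33.01 pbw (target 33.01 pbw)
  CaO: 83.19·0.2689 + 81.61·0.4797 + 80.98·0.5536 = 106.3 pbw (target 106.4 pbw)
  ZrO2: 56.31·0.6746 = 37.99 pbw (target 37.99 pbw)
  SrO: 76.12·0.7022 = 53.45 pbw (target 53.45 pbw)
  Al2O3: 209.2·0.003000 = 0.6276 pbw (target 0.6275 pbw)
Mass balance on the glass: whole batch net of LOI = 500.1 pbw (targets for the oxides total 500.0 pbw; with the basis standing at 500.0 pbw — gaps are rounding artifacts).
Batch total: Σ batch = 587.4 pbw; loss to ignition Σ batch·LOI = 87.36 pbw; the yield ratio, glass ÷ batch: 85.13%.

Batch per 500.0 pbw glass melt:
  Feed A: 83.19 pbw
  Component B: 81.61 pbw
  Raw C: 209.2 pbw
  Ingredient D: 76.12 pbw
  Raw E: 80.98 pbw
  Ingredient F: 56.31 pbw
Total batch = 587.4 pbw; LOI loss = 87.36 pbw; yield = 85.13%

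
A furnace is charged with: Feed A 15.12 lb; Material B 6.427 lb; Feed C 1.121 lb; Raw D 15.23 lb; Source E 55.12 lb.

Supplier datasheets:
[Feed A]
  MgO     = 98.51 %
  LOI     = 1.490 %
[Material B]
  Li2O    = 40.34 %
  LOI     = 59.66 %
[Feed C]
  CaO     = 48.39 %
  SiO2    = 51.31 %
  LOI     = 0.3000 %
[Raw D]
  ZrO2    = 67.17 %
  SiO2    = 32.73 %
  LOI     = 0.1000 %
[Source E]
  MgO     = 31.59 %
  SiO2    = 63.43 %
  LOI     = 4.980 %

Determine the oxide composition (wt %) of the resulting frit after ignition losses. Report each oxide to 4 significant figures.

Glass mass = 86.19 lb (batch 93.02 − LOI 6.823).
Composition: CaO 0.6293%, MgO 37.48%, Li2O 3.008%, ZrO2 11.87%, SiO2 47.01%

Working values appear, rounded to 4 significant digits, within the worked lines. Each numeric step maintains full precision through the solve. A single rounding completes every reported result. The derived quantities are re-derived at full precision (totals, ignition loss, five oxide percentages, the yield, glass mass) from the batch weights at 86.19 lb of glass as given in problem or answer.
Delivered oxide masses:
  CaO: 1.121·0.4839 = 0.5425 lb
  MgO: 15.12·0.9851 + 55.12·0.3159 = 32.31 lb
  Li2O: 6.427·0.4034 = 2.593 lb
  ZrO2: 15.23·0.6717 = 10.23 lb
  SiO2: 1.121·0.5131 + 15.23·0.3273 + 55.12·0.6343 = 40.52 lb
LOI: 15.12·0.01490 + 6.427·0.5966 + 1.121·0.003000 + 15.23·0.001000 + 55.12·0.04980 = 6.823 lb
Resulting glass, batch − LOI: 93.02 − 6.823 = 86.19 lb (= the summed oxide contributions)
wt % = 100 × oxide mass / glass mass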